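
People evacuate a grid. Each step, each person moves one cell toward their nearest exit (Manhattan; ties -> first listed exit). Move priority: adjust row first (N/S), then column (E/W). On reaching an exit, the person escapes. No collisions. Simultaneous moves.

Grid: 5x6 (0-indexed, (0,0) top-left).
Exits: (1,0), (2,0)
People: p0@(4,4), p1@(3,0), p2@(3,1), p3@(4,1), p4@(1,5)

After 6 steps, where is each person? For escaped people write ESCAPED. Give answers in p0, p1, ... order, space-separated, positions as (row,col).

Step 1: p0:(4,4)->(3,4) | p1:(3,0)->(2,0)->EXIT | p2:(3,1)->(2,1) | p3:(4,1)->(3,1) | p4:(1,5)->(1,4)
Step 2: p0:(3,4)->(2,4) | p1:escaped | p2:(2,1)->(2,0)->EXIT | p3:(3,1)->(2,1) | p4:(1,4)->(1,3)
Step 3: p0:(2,4)->(2,3) | p1:escaped | p2:escaped | p3:(2,1)->(2,0)->EXIT | p4:(1,3)->(1,2)
Step 4: p0:(2,3)->(2,2) | p1:escaped | p2:escaped | p3:escaped | p4:(1,2)->(1,1)
Step 5: p0:(2,2)->(2,1) | p1:escaped | p2:escaped | p3:escaped | p4:(1,1)->(1,0)->EXIT
Step 6: p0:(2,1)->(2,0)->EXIT | p1:escaped | p2:escaped | p3:escaped | p4:escaped

ESCAPED ESCAPED ESCAPED ESCAPED ESCAPED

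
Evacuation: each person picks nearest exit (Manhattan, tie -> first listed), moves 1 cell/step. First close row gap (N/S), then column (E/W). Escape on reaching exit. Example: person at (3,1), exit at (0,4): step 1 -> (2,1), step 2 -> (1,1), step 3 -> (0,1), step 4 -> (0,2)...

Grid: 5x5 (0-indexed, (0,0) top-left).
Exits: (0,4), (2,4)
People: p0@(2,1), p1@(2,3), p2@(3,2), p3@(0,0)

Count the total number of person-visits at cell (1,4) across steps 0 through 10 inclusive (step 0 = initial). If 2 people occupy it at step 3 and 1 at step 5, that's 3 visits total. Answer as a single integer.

Step 0: p0@(2,1) p1@(2,3) p2@(3,2) p3@(0,0) -> at (1,4): 0 [-], cum=0
Step 1: p0@(2,2) p1@ESC p2@(2,2) p3@(0,1) -> at (1,4): 0 [-], cum=0
Step 2: p0@(2,3) p1@ESC p2@(2,3) p3@(0,2) -> at (1,4): 0 [-], cum=0
Step 3: p0@ESC p1@ESC p2@ESC p3@(0,3) -> at (1,4): 0 [-], cum=0
Step 4: p0@ESC p1@ESC p2@ESC p3@ESC -> at (1,4): 0 [-], cum=0
Total visits = 0

Answer: 0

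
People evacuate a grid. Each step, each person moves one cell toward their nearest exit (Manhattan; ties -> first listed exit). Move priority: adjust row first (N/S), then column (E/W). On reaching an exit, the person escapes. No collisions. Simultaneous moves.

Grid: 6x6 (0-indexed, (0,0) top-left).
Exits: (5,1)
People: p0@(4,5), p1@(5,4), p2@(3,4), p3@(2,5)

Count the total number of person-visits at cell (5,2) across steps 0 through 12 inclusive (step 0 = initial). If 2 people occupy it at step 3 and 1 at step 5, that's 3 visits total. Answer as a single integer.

Step 0: p0@(4,5) p1@(5,4) p2@(3,4) p3@(2,5) -> at (5,2): 0 [-], cum=0
Step 1: p0@(5,5) p1@(5,3) p2@(4,4) p3@(3,5) -> at (5,2): 0 [-], cum=0
Step 2: p0@(5,4) p1@(5,2) p2@(5,4) p3@(4,5) -> at (5,2): 1 [p1], cum=1
Step 3: p0@(5,3) p1@ESC p2@(5,3) p3@(5,5) -> at (5,2): 0 [-], cum=1
Step 4: p0@(5,2) p1@ESC p2@(5,2) p3@(5,4) -> at (5,2): 2 [p0,p2], cum=3
Step 5: p0@ESC p1@ESC p2@ESC p3@(5,3) -> at (5,2): 0 [-], cum=3
Step 6: p0@ESC p1@ESC p2@ESC p3@(5,2) -> at (5,2): 1 [p3], cum=4
Step 7: p0@ESC p1@ESC p2@ESC p3@ESC -> at (5,2): 0 [-], cum=4
Total visits = 4

Answer: 4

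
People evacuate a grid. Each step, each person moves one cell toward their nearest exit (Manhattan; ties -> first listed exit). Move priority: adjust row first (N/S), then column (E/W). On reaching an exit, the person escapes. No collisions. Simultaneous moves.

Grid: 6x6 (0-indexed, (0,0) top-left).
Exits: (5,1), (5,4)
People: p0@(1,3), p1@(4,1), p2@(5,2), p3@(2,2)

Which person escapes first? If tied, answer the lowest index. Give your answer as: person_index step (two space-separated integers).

Answer: 1 1

Derivation:
Step 1: p0:(1,3)->(2,3) | p1:(4,1)->(5,1)->EXIT | p2:(5,2)->(5,1)->EXIT | p3:(2,2)->(3,2)
Step 2: p0:(2,3)->(3,3) | p1:escaped | p2:escaped | p3:(3,2)->(4,2)
Step 3: p0:(3,3)->(4,3) | p1:escaped | p2:escaped | p3:(4,2)->(5,2)
Step 4: p0:(4,3)->(5,3) | p1:escaped | p2:escaped | p3:(5,2)->(5,1)->EXIT
Step 5: p0:(5,3)->(5,4)->EXIT | p1:escaped | p2:escaped | p3:escaped
Exit steps: [5, 1, 1, 4]
First to escape: p1 at step 1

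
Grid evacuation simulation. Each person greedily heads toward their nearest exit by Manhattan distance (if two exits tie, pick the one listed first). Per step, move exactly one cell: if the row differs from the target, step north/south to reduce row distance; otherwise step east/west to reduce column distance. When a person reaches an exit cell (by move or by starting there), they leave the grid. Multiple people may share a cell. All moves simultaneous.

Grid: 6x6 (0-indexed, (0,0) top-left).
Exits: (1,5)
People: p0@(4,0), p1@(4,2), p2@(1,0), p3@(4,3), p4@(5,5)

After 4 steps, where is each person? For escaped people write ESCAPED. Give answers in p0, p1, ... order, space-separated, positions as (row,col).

Step 1: p0:(4,0)->(3,0) | p1:(4,2)->(3,2) | p2:(1,0)->(1,1) | p3:(4,3)->(3,3) | p4:(5,5)->(4,5)
Step 2: p0:(3,0)->(2,0) | p1:(3,2)->(2,2) | p2:(1,1)->(1,2) | p3:(3,3)->(2,3) | p4:(4,5)->(3,5)
Step 3: p0:(2,0)->(1,0) | p1:(2,2)->(1,2) | p2:(1,2)->(1,3) | p3:(2,3)->(1,3) | p4:(3,5)->(2,5)
Step 4: p0:(1,0)->(1,1) | p1:(1,2)->(1,3) | p2:(1,3)->(1,4) | p3:(1,3)->(1,4) | p4:(2,5)->(1,5)->EXIT

(1,1) (1,3) (1,4) (1,4) ESCAPED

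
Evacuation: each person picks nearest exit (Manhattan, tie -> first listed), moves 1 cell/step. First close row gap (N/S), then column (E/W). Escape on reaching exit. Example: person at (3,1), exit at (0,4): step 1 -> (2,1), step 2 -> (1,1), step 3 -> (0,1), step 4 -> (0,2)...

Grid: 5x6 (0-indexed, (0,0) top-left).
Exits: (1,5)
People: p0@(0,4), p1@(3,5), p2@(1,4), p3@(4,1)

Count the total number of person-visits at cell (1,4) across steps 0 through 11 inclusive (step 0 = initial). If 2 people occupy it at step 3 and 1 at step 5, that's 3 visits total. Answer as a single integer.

Step 0: p0@(0,4) p1@(3,5) p2@(1,4) p3@(4,1) -> at (1,4): 1 [p2], cum=1
Step 1: p0@(1,4) p1@(2,5) p2@ESC p3@(3,1) -> at (1,4): 1 [p0], cum=2
Step 2: p0@ESC p1@ESC p2@ESC p3@(2,1) -> at (1,4): 0 [-], cum=2
Step 3: p0@ESC p1@ESC p2@ESC p3@(1,1) -> at (1,4): 0 [-], cum=2
Step 4: p0@ESC p1@ESC p2@ESC p3@(1,2) -> at (1,4): 0 [-], cum=2
Step 5: p0@ESC p1@ESC p2@ESC p3@(1,3) -> at (1,4): 0 [-], cum=2
Step 6: p0@ESC p1@ESC p2@ESC p3@(1,4) -> at (1,4): 1 [p3], cum=3
Step 7: p0@ESC p1@ESC p2@ESC p3@ESC -> at (1,4): 0 [-], cum=3
Total visits = 3

Answer: 3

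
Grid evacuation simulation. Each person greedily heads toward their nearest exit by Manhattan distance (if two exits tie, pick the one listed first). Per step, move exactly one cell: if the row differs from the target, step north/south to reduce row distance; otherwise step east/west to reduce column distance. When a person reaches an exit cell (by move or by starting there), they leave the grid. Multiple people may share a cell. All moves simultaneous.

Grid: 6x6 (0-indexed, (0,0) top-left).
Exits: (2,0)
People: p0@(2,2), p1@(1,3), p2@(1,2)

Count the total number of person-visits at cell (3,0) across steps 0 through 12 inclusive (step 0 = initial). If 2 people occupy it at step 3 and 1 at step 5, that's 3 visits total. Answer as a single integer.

Answer: 0

Derivation:
Step 0: p0@(2,2) p1@(1,3) p2@(1,2) -> at (3,0): 0 [-], cum=0
Step 1: p0@(2,1) p1@(2,3) p2@(2,2) -> at (3,0): 0 [-], cum=0
Step 2: p0@ESC p1@(2,2) p2@(2,1) -> at (3,0): 0 [-], cum=0
Step 3: p0@ESC p1@(2,1) p2@ESC -> at (3,0): 0 [-], cum=0
Step 4: p0@ESC p1@ESC p2@ESC -> at (3,0): 0 [-], cum=0
Total visits = 0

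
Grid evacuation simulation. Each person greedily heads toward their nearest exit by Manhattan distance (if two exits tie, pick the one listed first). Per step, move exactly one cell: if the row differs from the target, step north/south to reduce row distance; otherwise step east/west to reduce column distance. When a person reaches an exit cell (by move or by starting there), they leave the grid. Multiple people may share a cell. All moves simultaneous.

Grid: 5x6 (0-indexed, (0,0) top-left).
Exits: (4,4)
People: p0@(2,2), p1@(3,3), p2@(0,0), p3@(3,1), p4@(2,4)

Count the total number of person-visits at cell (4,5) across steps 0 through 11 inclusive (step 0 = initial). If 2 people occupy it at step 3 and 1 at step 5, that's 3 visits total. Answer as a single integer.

Step 0: p0@(2,2) p1@(3,3) p2@(0,0) p3@(3,1) p4@(2,4) -> at (4,5): 0 [-], cum=0
Step 1: p0@(3,2) p1@(4,3) p2@(1,0) p3@(4,1) p4@(3,4) -> at (4,5): 0 [-], cum=0
Step 2: p0@(4,2) p1@ESC p2@(2,0) p3@(4,2) p4@ESC -> at (4,5): 0 [-], cum=0
Step 3: p0@(4,3) p1@ESC p2@(3,0) p3@(4,3) p4@ESC -> at (4,5): 0 [-], cum=0
Step 4: p0@ESC p1@ESC p2@(4,0) p3@ESC p4@ESC -> at (4,5): 0 [-], cum=0
Step 5: p0@ESC p1@ESC p2@(4,1) p3@ESC p4@ESC -> at (4,5): 0 [-], cum=0
Step 6: p0@ESC p1@ESC p2@(4,2) p3@ESC p4@ESC -> at (4,5): 0 [-], cum=0
Step 7: p0@ESC p1@ESC p2@(4,3) p3@ESC p4@ESC -> at (4,5): 0 [-], cum=0
Step 8: p0@ESC p1@ESC p2@ESC p3@ESC p4@ESC -> at (4,5): 0 [-], cum=0
Total visits = 0

Answer: 0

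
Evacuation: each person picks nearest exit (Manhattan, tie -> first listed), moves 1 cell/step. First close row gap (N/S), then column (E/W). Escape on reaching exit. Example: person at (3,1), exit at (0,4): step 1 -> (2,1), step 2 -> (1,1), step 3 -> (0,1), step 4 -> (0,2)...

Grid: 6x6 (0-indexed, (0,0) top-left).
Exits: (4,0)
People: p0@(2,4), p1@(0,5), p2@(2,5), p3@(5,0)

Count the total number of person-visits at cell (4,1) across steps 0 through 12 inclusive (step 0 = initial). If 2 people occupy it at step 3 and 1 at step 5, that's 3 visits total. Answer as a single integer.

Step 0: p0@(2,4) p1@(0,5) p2@(2,5) p3@(5,0) -> at (4,1): 0 [-], cum=0
Step 1: p0@(3,4) p1@(1,5) p2@(3,5) p3@ESC -> at (4,1): 0 [-], cum=0
Step 2: p0@(4,4) p1@(2,5) p2@(4,5) p3@ESC -> at (4,1): 0 [-], cum=0
Step 3: p0@(4,3) p1@(3,5) p2@(4,4) p3@ESC -> at (4,1): 0 [-], cum=0
Step 4: p0@(4,2) p1@(4,5) p2@(4,3) p3@ESC -> at (4,1): 0 [-], cum=0
Step 5: p0@(4,1) p1@(4,4) p2@(4,2) p3@ESC -> at (4,1): 1 [p0], cum=1
Step 6: p0@ESC p1@(4,3) p2@(4,1) p3@ESC -> at (4,1): 1 [p2], cum=2
Step 7: p0@ESC p1@(4,2) p2@ESC p3@ESC -> at (4,1): 0 [-], cum=2
Step 8: p0@ESC p1@(4,1) p2@ESC p3@ESC -> at (4,1): 1 [p1], cum=3
Step 9: p0@ESC p1@ESC p2@ESC p3@ESC -> at (4,1): 0 [-], cum=3
Total visits = 3

Answer: 3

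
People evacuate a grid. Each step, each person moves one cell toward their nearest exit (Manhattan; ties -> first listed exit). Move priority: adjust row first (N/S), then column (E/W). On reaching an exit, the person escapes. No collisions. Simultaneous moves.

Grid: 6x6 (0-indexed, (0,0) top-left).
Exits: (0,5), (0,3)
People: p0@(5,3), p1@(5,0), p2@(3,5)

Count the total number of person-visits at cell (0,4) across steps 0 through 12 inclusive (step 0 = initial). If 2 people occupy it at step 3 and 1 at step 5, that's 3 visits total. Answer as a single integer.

Answer: 0

Derivation:
Step 0: p0@(5,3) p1@(5,0) p2@(3,5) -> at (0,4): 0 [-], cum=0
Step 1: p0@(4,3) p1@(4,0) p2@(2,5) -> at (0,4): 0 [-], cum=0
Step 2: p0@(3,3) p1@(3,0) p2@(1,5) -> at (0,4): 0 [-], cum=0
Step 3: p0@(2,3) p1@(2,0) p2@ESC -> at (0,4): 0 [-], cum=0
Step 4: p0@(1,3) p1@(1,0) p2@ESC -> at (0,4): 0 [-], cum=0
Step 5: p0@ESC p1@(0,0) p2@ESC -> at (0,4): 0 [-], cum=0
Step 6: p0@ESC p1@(0,1) p2@ESC -> at (0,4): 0 [-], cum=0
Step 7: p0@ESC p1@(0,2) p2@ESC -> at (0,4): 0 [-], cum=0
Step 8: p0@ESC p1@ESC p2@ESC -> at (0,4): 0 [-], cum=0
Total visits = 0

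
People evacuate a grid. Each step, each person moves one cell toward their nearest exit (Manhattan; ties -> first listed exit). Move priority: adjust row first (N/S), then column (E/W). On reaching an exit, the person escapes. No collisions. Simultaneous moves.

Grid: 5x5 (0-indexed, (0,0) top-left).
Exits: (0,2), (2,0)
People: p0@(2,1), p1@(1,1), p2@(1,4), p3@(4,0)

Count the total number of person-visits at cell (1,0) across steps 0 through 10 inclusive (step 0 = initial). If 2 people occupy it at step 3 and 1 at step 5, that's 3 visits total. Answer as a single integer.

Step 0: p0@(2,1) p1@(1,1) p2@(1,4) p3@(4,0) -> at (1,0): 0 [-], cum=0
Step 1: p0@ESC p1@(0,1) p2@(0,4) p3@(3,0) -> at (1,0): 0 [-], cum=0
Step 2: p0@ESC p1@ESC p2@(0,3) p3@ESC -> at (1,0): 0 [-], cum=0
Step 3: p0@ESC p1@ESC p2@ESC p3@ESC -> at (1,0): 0 [-], cum=0
Total visits = 0

Answer: 0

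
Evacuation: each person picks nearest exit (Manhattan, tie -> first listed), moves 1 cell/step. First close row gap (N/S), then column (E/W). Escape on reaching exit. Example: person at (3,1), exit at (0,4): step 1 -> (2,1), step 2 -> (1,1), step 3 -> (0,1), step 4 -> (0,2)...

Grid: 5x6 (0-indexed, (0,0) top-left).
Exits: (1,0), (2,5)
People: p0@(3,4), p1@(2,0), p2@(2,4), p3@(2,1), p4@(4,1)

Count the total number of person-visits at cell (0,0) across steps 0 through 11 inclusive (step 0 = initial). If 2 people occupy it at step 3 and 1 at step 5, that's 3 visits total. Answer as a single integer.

Step 0: p0@(3,4) p1@(2,0) p2@(2,4) p3@(2,1) p4@(4,1) -> at (0,0): 0 [-], cum=0
Step 1: p0@(2,4) p1@ESC p2@ESC p3@(1,1) p4@(3,1) -> at (0,0): 0 [-], cum=0
Step 2: p0@ESC p1@ESC p2@ESC p3@ESC p4@(2,1) -> at (0,0): 0 [-], cum=0
Step 3: p0@ESC p1@ESC p2@ESC p3@ESC p4@(1,1) -> at (0,0): 0 [-], cum=0
Step 4: p0@ESC p1@ESC p2@ESC p3@ESC p4@ESC -> at (0,0): 0 [-], cum=0
Total visits = 0

Answer: 0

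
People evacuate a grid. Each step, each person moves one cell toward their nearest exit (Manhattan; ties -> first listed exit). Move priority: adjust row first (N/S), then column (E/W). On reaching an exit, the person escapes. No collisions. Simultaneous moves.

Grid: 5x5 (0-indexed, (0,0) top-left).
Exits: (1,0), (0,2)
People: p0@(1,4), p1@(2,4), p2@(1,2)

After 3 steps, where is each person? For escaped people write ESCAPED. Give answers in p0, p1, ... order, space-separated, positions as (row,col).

Step 1: p0:(1,4)->(0,4) | p1:(2,4)->(1,4) | p2:(1,2)->(0,2)->EXIT
Step 2: p0:(0,4)->(0,3) | p1:(1,4)->(0,4) | p2:escaped
Step 3: p0:(0,3)->(0,2)->EXIT | p1:(0,4)->(0,3) | p2:escaped

ESCAPED (0,3) ESCAPED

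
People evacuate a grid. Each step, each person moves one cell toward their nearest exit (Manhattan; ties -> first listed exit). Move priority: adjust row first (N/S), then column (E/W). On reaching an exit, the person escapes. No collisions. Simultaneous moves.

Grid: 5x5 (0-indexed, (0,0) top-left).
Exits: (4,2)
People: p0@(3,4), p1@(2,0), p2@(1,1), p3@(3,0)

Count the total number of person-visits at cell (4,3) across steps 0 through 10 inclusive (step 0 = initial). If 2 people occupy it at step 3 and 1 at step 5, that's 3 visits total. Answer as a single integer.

Answer: 1

Derivation:
Step 0: p0@(3,4) p1@(2,0) p2@(1,1) p3@(3,0) -> at (4,3): 0 [-], cum=0
Step 1: p0@(4,4) p1@(3,0) p2@(2,1) p3@(4,0) -> at (4,3): 0 [-], cum=0
Step 2: p0@(4,3) p1@(4,0) p2@(3,1) p3@(4,1) -> at (4,3): 1 [p0], cum=1
Step 3: p0@ESC p1@(4,1) p2@(4,1) p3@ESC -> at (4,3): 0 [-], cum=1
Step 4: p0@ESC p1@ESC p2@ESC p3@ESC -> at (4,3): 0 [-], cum=1
Total visits = 1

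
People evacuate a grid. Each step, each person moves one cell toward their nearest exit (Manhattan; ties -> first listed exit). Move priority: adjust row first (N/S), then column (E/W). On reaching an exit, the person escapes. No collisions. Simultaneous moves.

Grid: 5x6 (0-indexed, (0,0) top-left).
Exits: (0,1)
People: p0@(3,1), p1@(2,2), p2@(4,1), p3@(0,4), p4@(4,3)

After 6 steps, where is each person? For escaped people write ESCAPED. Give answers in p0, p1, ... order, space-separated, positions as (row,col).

Step 1: p0:(3,1)->(2,1) | p1:(2,2)->(1,2) | p2:(4,1)->(3,1) | p3:(0,4)->(0,3) | p4:(4,3)->(3,3)
Step 2: p0:(2,1)->(1,1) | p1:(1,2)->(0,2) | p2:(3,1)->(2,1) | p3:(0,3)->(0,2) | p4:(3,3)->(2,3)
Step 3: p0:(1,1)->(0,1)->EXIT | p1:(0,2)->(0,1)->EXIT | p2:(2,1)->(1,1) | p3:(0,2)->(0,1)->EXIT | p4:(2,3)->(1,3)
Step 4: p0:escaped | p1:escaped | p2:(1,1)->(0,1)->EXIT | p3:escaped | p4:(1,3)->(0,3)
Step 5: p0:escaped | p1:escaped | p2:escaped | p3:escaped | p4:(0,3)->(0,2)
Step 6: p0:escaped | p1:escaped | p2:escaped | p3:escaped | p4:(0,2)->(0,1)->EXIT

ESCAPED ESCAPED ESCAPED ESCAPED ESCAPED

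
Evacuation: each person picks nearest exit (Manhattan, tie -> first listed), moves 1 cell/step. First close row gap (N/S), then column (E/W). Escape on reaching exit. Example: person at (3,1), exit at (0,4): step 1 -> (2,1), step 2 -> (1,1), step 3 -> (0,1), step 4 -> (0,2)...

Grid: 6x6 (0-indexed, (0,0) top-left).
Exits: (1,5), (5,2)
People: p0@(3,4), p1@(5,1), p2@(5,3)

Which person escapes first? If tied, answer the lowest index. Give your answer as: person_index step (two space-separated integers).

Answer: 1 1

Derivation:
Step 1: p0:(3,4)->(2,4) | p1:(5,1)->(5,2)->EXIT | p2:(5,3)->(5,2)->EXIT
Step 2: p0:(2,4)->(1,4) | p1:escaped | p2:escaped
Step 3: p0:(1,4)->(1,5)->EXIT | p1:escaped | p2:escaped
Exit steps: [3, 1, 1]
First to escape: p1 at step 1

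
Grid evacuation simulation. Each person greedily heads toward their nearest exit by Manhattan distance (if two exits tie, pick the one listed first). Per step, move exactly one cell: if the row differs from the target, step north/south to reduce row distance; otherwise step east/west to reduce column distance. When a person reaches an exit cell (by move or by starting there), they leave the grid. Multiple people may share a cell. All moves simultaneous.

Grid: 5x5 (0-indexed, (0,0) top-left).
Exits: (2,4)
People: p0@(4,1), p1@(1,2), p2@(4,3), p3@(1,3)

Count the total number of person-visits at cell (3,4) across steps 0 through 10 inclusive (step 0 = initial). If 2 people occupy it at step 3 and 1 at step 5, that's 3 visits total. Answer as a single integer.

Step 0: p0@(4,1) p1@(1,2) p2@(4,3) p3@(1,3) -> at (3,4): 0 [-], cum=0
Step 1: p0@(3,1) p1@(2,2) p2@(3,3) p3@(2,3) -> at (3,4): 0 [-], cum=0
Step 2: p0@(2,1) p1@(2,3) p2@(2,3) p3@ESC -> at (3,4): 0 [-], cum=0
Step 3: p0@(2,2) p1@ESC p2@ESC p3@ESC -> at (3,4): 0 [-], cum=0
Step 4: p0@(2,3) p1@ESC p2@ESC p3@ESC -> at (3,4): 0 [-], cum=0
Step 5: p0@ESC p1@ESC p2@ESC p3@ESC -> at (3,4): 0 [-], cum=0
Total visits = 0

Answer: 0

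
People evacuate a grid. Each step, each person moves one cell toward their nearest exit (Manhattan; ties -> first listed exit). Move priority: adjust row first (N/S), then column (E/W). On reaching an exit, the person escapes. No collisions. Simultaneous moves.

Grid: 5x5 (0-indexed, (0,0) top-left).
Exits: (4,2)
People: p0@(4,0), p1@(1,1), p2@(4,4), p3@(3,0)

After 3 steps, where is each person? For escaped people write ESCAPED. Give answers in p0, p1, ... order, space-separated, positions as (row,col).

Step 1: p0:(4,0)->(4,1) | p1:(1,1)->(2,1) | p2:(4,4)->(4,3) | p3:(3,0)->(4,0)
Step 2: p0:(4,1)->(4,2)->EXIT | p1:(2,1)->(3,1) | p2:(4,3)->(4,2)->EXIT | p3:(4,0)->(4,1)
Step 3: p0:escaped | p1:(3,1)->(4,1) | p2:escaped | p3:(4,1)->(4,2)->EXIT

ESCAPED (4,1) ESCAPED ESCAPED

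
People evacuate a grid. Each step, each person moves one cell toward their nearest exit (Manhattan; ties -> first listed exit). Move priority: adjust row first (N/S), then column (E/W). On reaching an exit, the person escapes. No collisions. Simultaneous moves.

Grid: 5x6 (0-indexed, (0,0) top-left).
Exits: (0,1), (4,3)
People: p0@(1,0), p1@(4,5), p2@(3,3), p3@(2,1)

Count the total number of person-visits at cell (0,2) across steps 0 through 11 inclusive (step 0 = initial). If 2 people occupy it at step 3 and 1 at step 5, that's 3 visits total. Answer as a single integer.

Step 0: p0@(1,0) p1@(4,5) p2@(3,3) p3@(2,1) -> at (0,2): 0 [-], cum=0
Step 1: p0@(0,0) p1@(4,4) p2@ESC p3@(1,1) -> at (0,2): 0 [-], cum=0
Step 2: p0@ESC p1@ESC p2@ESC p3@ESC -> at (0,2): 0 [-], cum=0
Total visits = 0

Answer: 0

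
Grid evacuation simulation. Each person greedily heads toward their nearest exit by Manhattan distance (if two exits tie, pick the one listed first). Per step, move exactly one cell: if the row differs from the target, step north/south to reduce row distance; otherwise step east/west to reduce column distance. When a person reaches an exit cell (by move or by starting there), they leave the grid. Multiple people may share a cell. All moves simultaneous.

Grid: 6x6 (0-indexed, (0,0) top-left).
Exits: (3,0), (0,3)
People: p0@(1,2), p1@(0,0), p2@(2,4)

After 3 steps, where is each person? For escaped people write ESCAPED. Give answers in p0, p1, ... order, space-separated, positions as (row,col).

Step 1: p0:(1,2)->(0,2) | p1:(0,0)->(1,0) | p2:(2,4)->(1,4)
Step 2: p0:(0,2)->(0,3)->EXIT | p1:(1,0)->(2,0) | p2:(1,4)->(0,4)
Step 3: p0:escaped | p1:(2,0)->(3,0)->EXIT | p2:(0,4)->(0,3)->EXIT

ESCAPED ESCAPED ESCAPED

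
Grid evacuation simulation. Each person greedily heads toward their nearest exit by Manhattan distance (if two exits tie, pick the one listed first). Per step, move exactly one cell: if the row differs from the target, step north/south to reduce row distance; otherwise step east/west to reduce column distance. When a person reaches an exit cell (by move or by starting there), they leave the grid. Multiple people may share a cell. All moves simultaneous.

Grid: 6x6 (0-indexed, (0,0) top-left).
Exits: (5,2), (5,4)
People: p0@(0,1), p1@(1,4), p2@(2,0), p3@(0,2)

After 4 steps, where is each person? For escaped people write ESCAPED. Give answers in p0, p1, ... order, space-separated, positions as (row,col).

Step 1: p0:(0,1)->(1,1) | p1:(1,4)->(2,4) | p2:(2,0)->(3,0) | p3:(0,2)->(1,2)
Step 2: p0:(1,1)->(2,1) | p1:(2,4)->(3,4) | p2:(3,0)->(4,0) | p3:(1,2)->(2,2)
Step 3: p0:(2,1)->(3,1) | p1:(3,4)->(4,4) | p2:(4,0)->(5,0) | p3:(2,2)->(3,2)
Step 4: p0:(3,1)->(4,1) | p1:(4,4)->(5,4)->EXIT | p2:(5,0)->(5,1) | p3:(3,2)->(4,2)

(4,1) ESCAPED (5,1) (4,2)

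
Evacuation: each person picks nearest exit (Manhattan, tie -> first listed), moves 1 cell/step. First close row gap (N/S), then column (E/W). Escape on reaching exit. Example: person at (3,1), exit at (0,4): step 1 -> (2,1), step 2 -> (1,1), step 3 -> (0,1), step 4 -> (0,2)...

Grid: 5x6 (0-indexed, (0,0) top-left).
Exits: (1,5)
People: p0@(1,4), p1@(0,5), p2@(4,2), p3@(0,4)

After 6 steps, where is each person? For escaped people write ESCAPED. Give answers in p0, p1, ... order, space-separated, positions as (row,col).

Step 1: p0:(1,4)->(1,5)->EXIT | p1:(0,5)->(1,5)->EXIT | p2:(4,2)->(3,2) | p3:(0,4)->(1,4)
Step 2: p0:escaped | p1:escaped | p2:(3,2)->(2,2) | p3:(1,4)->(1,5)->EXIT
Step 3: p0:escaped | p1:escaped | p2:(2,2)->(1,2) | p3:escaped
Step 4: p0:escaped | p1:escaped | p2:(1,2)->(1,3) | p3:escaped
Step 5: p0:escaped | p1:escaped | p2:(1,3)->(1,4) | p3:escaped
Step 6: p0:escaped | p1:escaped | p2:(1,4)->(1,5)->EXIT | p3:escaped

ESCAPED ESCAPED ESCAPED ESCAPED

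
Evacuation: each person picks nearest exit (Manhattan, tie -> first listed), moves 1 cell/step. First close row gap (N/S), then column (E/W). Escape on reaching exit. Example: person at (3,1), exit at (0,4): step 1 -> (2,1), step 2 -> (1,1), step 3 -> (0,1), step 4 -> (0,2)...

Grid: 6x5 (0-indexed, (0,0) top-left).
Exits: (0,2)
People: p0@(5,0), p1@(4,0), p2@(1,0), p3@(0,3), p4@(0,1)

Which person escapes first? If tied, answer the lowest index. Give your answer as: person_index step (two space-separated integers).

Step 1: p0:(5,0)->(4,0) | p1:(4,0)->(3,0) | p2:(1,0)->(0,0) | p3:(0,3)->(0,2)->EXIT | p4:(0,1)->(0,2)->EXIT
Step 2: p0:(4,0)->(3,0) | p1:(3,0)->(2,0) | p2:(0,0)->(0,1) | p3:escaped | p4:escaped
Step 3: p0:(3,0)->(2,0) | p1:(2,0)->(1,0) | p2:(0,1)->(0,2)->EXIT | p3:escaped | p4:escaped
Step 4: p0:(2,0)->(1,0) | p1:(1,0)->(0,0) | p2:escaped | p3:escaped | p4:escaped
Step 5: p0:(1,0)->(0,0) | p1:(0,0)->(0,1) | p2:escaped | p3:escaped | p4:escaped
Step 6: p0:(0,0)->(0,1) | p1:(0,1)->(0,2)->EXIT | p2:escaped | p3:escaped | p4:escaped
Step 7: p0:(0,1)->(0,2)->EXIT | p1:escaped | p2:escaped | p3:escaped | p4:escaped
Exit steps: [7, 6, 3, 1, 1]
First to escape: p3 at step 1

Answer: 3 1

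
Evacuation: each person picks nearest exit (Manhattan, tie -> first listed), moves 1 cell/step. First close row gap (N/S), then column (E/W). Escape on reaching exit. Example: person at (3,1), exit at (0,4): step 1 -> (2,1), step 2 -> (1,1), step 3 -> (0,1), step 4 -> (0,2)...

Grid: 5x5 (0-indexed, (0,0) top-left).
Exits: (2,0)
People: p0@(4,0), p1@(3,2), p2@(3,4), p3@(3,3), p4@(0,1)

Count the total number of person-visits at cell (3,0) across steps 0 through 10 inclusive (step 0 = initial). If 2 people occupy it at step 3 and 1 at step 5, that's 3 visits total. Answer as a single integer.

Step 0: p0@(4,0) p1@(3,2) p2@(3,4) p3@(3,3) p4@(0,1) -> at (3,0): 0 [-], cum=0
Step 1: p0@(3,0) p1@(2,2) p2@(2,4) p3@(2,3) p4@(1,1) -> at (3,0): 1 [p0], cum=1
Step 2: p0@ESC p1@(2,1) p2@(2,3) p3@(2,2) p4@(2,1) -> at (3,0): 0 [-], cum=1
Step 3: p0@ESC p1@ESC p2@(2,2) p3@(2,1) p4@ESC -> at (3,0): 0 [-], cum=1
Step 4: p0@ESC p1@ESC p2@(2,1) p3@ESC p4@ESC -> at (3,0): 0 [-], cum=1
Step 5: p0@ESC p1@ESC p2@ESC p3@ESC p4@ESC -> at (3,0): 0 [-], cum=1
Total visits = 1

Answer: 1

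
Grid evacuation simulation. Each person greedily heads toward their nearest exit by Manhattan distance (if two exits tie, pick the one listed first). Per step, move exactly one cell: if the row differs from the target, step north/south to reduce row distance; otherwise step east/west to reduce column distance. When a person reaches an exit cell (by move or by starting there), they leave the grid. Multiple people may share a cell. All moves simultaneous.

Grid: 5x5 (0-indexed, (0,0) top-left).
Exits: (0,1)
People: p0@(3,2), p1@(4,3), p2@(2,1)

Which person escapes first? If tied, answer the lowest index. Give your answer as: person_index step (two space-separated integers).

Step 1: p0:(3,2)->(2,2) | p1:(4,3)->(3,3) | p2:(2,1)->(1,1)
Step 2: p0:(2,2)->(1,2) | p1:(3,3)->(2,3) | p2:(1,1)->(0,1)->EXIT
Step 3: p0:(1,2)->(0,2) | p1:(2,3)->(1,3) | p2:escaped
Step 4: p0:(0,2)->(0,1)->EXIT | p1:(1,3)->(0,3) | p2:escaped
Step 5: p0:escaped | p1:(0,3)->(0,2) | p2:escaped
Step 6: p0:escaped | p1:(0,2)->(0,1)->EXIT | p2:escaped
Exit steps: [4, 6, 2]
First to escape: p2 at step 2

Answer: 2 2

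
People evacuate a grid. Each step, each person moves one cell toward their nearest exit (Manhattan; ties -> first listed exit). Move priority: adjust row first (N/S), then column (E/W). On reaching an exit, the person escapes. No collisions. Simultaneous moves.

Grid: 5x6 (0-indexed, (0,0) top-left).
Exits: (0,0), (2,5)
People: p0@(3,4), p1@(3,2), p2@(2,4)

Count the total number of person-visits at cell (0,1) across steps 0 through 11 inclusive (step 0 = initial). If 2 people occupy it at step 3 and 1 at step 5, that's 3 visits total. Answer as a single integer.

Step 0: p0@(3,4) p1@(3,2) p2@(2,4) -> at (0,1): 0 [-], cum=0
Step 1: p0@(2,4) p1@(2,2) p2@ESC -> at (0,1): 0 [-], cum=0
Step 2: p0@ESC p1@(2,3) p2@ESC -> at (0,1): 0 [-], cum=0
Step 3: p0@ESC p1@(2,4) p2@ESC -> at (0,1): 0 [-], cum=0
Step 4: p0@ESC p1@ESC p2@ESC -> at (0,1): 0 [-], cum=0
Total visits = 0

Answer: 0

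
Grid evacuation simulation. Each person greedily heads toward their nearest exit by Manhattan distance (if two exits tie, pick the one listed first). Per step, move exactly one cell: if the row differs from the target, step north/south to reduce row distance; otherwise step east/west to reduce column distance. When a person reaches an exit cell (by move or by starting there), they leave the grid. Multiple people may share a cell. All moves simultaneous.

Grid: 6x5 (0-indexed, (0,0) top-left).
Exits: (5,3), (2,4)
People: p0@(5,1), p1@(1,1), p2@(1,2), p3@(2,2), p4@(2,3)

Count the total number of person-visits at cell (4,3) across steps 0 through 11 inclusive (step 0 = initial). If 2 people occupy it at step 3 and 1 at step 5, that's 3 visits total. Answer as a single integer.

Answer: 0

Derivation:
Step 0: p0@(5,1) p1@(1,1) p2@(1,2) p3@(2,2) p4@(2,3) -> at (4,3): 0 [-], cum=0
Step 1: p0@(5,2) p1@(2,1) p2@(2,2) p3@(2,3) p4@ESC -> at (4,3): 0 [-], cum=0
Step 2: p0@ESC p1@(2,2) p2@(2,3) p3@ESC p4@ESC -> at (4,3): 0 [-], cum=0
Step 3: p0@ESC p1@(2,3) p2@ESC p3@ESC p4@ESC -> at (4,3): 0 [-], cum=0
Step 4: p0@ESC p1@ESC p2@ESC p3@ESC p4@ESC -> at (4,3): 0 [-], cum=0
Total visits = 0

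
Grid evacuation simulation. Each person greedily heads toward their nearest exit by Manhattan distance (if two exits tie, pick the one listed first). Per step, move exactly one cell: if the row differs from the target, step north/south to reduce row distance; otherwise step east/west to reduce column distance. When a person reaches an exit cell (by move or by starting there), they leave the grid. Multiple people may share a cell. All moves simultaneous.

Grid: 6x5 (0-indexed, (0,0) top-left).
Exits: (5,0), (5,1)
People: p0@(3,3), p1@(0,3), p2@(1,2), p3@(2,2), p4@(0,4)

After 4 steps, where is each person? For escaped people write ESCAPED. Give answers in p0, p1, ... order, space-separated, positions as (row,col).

Step 1: p0:(3,3)->(4,3) | p1:(0,3)->(1,3) | p2:(1,2)->(2,2) | p3:(2,2)->(3,2) | p4:(0,4)->(1,4)
Step 2: p0:(4,3)->(5,3) | p1:(1,3)->(2,3) | p2:(2,2)->(3,2) | p3:(3,2)->(4,2) | p4:(1,4)->(2,4)
Step 3: p0:(5,3)->(5,2) | p1:(2,3)->(3,3) | p2:(3,2)->(4,2) | p3:(4,2)->(5,2) | p4:(2,4)->(3,4)
Step 4: p0:(5,2)->(5,1)->EXIT | p1:(3,3)->(4,3) | p2:(4,2)->(5,2) | p3:(5,2)->(5,1)->EXIT | p4:(3,4)->(4,4)

ESCAPED (4,3) (5,2) ESCAPED (4,4)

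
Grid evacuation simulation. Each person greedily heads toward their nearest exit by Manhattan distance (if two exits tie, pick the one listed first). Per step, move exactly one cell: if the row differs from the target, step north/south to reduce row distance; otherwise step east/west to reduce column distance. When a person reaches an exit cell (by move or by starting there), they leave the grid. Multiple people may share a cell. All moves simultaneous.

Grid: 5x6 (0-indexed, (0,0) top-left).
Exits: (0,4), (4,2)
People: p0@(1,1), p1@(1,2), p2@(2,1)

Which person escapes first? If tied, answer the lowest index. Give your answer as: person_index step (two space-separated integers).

Step 1: p0:(1,1)->(0,1) | p1:(1,2)->(0,2) | p2:(2,1)->(3,1)
Step 2: p0:(0,1)->(0,2) | p1:(0,2)->(0,3) | p2:(3,1)->(4,1)
Step 3: p0:(0,2)->(0,3) | p1:(0,3)->(0,4)->EXIT | p2:(4,1)->(4,2)->EXIT
Step 4: p0:(0,3)->(0,4)->EXIT | p1:escaped | p2:escaped
Exit steps: [4, 3, 3]
First to escape: p1 at step 3

Answer: 1 3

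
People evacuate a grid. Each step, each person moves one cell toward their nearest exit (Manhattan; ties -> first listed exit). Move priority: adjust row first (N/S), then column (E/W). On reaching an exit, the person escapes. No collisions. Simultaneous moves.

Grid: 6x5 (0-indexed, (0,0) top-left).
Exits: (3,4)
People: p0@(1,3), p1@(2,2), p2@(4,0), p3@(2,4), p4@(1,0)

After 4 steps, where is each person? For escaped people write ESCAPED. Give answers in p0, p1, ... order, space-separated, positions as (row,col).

Step 1: p0:(1,3)->(2,3) | p1:(2,2)->(3,2) | p2:(4,0)->(3,0) | p3:(2,4)->(3,4)->EXIT | p4:(1,0)->(2,0)
Step 2: p0:(2,3)->(3,3) | p1:(3,2)->(3,3) | p2:(3,0)->(3,1) | p3:escaped | p4:(2,0)->(3,0)
Step 3: p0:(3,3)->(3,4)->EXIT | p1:(3,3)->(3,4)->EXIT | p2:(3,1)->(3,2) | p3:escaped | p4:(3,0)->(3,1)
Step 4: p0:escaped | p1:escaped | p2:(3,2)->(3,3) | p3:escaped | p4:(3,1)->(3,2)

ESCAPED ESCAPED (3,3) ESCAPED (3,2)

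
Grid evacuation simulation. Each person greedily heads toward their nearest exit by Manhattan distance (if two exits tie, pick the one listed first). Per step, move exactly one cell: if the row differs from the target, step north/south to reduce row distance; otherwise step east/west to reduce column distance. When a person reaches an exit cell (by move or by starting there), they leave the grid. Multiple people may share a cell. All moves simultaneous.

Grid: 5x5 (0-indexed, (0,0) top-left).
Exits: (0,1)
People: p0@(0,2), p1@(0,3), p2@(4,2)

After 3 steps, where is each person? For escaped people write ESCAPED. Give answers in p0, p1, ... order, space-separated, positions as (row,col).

Step 1: p0:(0,2)->(0,1)->EXIT | p1:(0,3)->(0,2) | p2:(4,2)->(3,2)
Step 2: p0:escaped | p1:(0,2)->(0,1)->EXIT | p2:(3,2)->(2,2)
Step 3: p0:escaped | p1:escaped | p2:(2,2)->(1,2)

ESCAPED ESCAPED (1,2)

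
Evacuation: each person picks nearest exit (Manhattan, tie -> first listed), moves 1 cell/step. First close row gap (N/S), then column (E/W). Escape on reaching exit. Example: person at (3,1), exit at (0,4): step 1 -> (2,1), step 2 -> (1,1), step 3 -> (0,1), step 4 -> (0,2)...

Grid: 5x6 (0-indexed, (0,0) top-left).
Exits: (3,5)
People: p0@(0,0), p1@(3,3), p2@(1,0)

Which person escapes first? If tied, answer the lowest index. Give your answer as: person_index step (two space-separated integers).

Answer: 1 2

Derivation:
Step 1: p0:(0,0)->(1,0) | p1:(3,3)->(3,4) | p2:(1,0)->(2,0)
Step 2: p0:(1,0)->(2,0) | p1:(3,4)->(3,5)->EXIT | p2:(2,0)->(3,0)
Step 3: p0:(2,0)->(3,0) | p1:escaped | p2:(3,0)->(3,1)
Step 4: p0:(3,0)->(3,1) | p1:escaped | p2:(3,1)->(3,2)
Step 5: p0:(3,1)->(3,2) | p1:escaped | p2:(3,2)->(3,3)
Step 6: p0:(3,2)->(3,3) | p1:escaped | p2:(3,3)->(3,4)
Step 7: p0:(3,3)->(3,4) | p1:escaped | p2:(3,4)->(3,5)->EXIT
Step 8: p0:(3,4)->(3,5)->EXIT | p1:escaped | p2:escaped
Exit steps: [8, 2, 7]
First to escape: p1 at step 2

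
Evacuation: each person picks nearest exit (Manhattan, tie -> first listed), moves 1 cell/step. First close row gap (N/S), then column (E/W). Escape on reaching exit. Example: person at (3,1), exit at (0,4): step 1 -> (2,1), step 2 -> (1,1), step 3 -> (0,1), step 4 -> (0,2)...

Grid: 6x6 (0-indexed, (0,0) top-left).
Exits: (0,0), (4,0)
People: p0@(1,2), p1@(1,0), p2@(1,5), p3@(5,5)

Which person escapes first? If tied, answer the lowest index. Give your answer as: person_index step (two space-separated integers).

Answer: 1 1

Derivation:
Step 1: p0:(1,2)->(0,2) | p1:(1,0)->(0,0)->EXIT | p2:(1,5)->(0,5) | p3:(5,5)->(4,5)
Step 2: p0:(0,2)->(0,1) | p1:escaped | p2:(0,5)->(0,4) | p3:(4,5)->(4,4)
Step 3: p0:(0,1)->(0,0)->EXIT | p1:escaped | p2:(0,4)->(0,3) | p3:(4,4)->(4,3)
Step 4: p0:escaped | p1:escaped | p2:(0,3)->(0,2) | p3:(4,3)->(4,2)
Step 5: p0:escaped | p1:escaped | p2:(0,2)->(0,1) | p3:(4,2)->(4,1)
Step 6: p0:escaped | p1:escaped | p2:(0,1)->(0,0)->EXIT | p3:(4,1)->(4,0)->EXIT
Exit steps: [3, 1, 6, 6]
First to escape: p1 at step 1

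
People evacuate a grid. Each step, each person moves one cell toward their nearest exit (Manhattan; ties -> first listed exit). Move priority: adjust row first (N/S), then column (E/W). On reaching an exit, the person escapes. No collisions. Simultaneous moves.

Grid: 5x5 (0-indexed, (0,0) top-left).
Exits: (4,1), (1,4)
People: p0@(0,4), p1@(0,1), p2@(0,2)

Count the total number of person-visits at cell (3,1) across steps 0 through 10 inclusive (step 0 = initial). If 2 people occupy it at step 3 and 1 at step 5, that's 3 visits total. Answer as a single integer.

Answer: 1

Derivation:
Step 0: p0@(0,4) p1@(0,1) p2@(0,2) -> at (3,1): 0 [-], cum=0
Step 1: p0@ESC p1@(1,1) p2@(1,2) -> at (3,1): 0 [-], cum=0
Step 2: p0@ESC p1@(2,1) p2@(1,3) -> at (3,1): 0 [-], cum=0
Step 3: p0@ESC p1@(3,1) p2@ESC -> at (3,1): 1 [p1], cum=1
Step 4: p0@ESC p1@ESC p2@ESC -> at (3,1): 0 [-], cum=1
Total visits = 1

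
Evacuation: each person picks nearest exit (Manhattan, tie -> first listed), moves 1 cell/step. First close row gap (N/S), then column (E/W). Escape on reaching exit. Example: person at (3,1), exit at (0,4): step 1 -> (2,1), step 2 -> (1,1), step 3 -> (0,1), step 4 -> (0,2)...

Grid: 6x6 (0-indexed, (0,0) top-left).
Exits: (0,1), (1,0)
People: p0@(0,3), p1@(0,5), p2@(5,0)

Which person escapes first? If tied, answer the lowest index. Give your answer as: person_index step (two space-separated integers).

Step 1: p0:(0,3)->(0,2) | p1:(0,5)->(0,4) | p2:(5,0)->(4,0)
Step 2: p0:(0,2)->(0,1)->EXIT | p1:(0,4)->(0,3) | p2:(4,0)->(3,0)
Step 3: p0:escaped | p1:(0,3)->(0,2) | p2:(3,0)->(2,0)
Step 4: p0:escaped | p1:(0,2)->(0,1)->EXIT | p2:(2,0)->(1,0)->EXIT
Exit steps: [2, 4, 4]
First to escape: p0 at step 2

Answer: 0 2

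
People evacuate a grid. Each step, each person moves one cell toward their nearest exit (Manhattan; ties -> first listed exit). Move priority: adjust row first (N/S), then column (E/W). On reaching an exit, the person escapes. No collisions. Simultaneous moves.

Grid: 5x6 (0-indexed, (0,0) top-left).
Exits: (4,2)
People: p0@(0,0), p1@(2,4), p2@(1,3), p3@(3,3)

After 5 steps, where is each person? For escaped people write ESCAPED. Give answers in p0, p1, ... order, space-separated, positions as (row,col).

Step 1: p0:(0,0)->(1,0) | p1:(2,4)->(3,4) | p2:(1,3)->(2,3) | p3:(3,3)->(4,3)
Step 2: p0:(1,0)->(2,0) | p1:(3,4)->(4,4) | p2:(2,3)->(3,3) | p3:(4,3)->(4,2)->EXIT
Step 3: p0:(2,0)->(3,0) | p1:(4,4)->(4,3) | p2:(3,3)->(4,3) | p3:escaped
Step 4: p0:(3,0)->(4,0) | p1:(4,3)->(4,2)->EXIT | p2:(4,3)->(4,2)->EXIT | p3:escaped
Step 5: p0:(4,0)->(4,1) | p1:escaped | p2:escaped | p3:escaped

(4,1) ESCAPED ESCAPED ESCAPED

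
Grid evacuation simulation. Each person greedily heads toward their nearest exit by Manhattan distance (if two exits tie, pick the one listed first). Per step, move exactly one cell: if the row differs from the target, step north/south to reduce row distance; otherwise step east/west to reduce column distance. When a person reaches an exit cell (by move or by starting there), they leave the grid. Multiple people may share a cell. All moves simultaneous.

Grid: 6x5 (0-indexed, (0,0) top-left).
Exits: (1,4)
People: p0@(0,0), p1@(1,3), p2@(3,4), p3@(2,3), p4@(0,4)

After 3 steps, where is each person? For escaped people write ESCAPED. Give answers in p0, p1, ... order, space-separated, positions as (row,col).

Step 1: p0:(0,0)->(1,0) | p1:(1,3)->(1,4)->EXIT | p2:(3,4)->(2,4) | p3:(2,3)->(1,3) | p4:(0,4)->(1,4)->EXIT
Step 2: p0:(1,0)->(1,1) | p1:escaped | p2:(2,4)->(1,4)->EXIT | p3:(1,3)->(1,4)->EXIT | p4:escaped
Step 3: p0:(1,1)->(1,2) | p1:escaped | p2:escaped | p3:escaped | p4:escaped

(1,2) ESCAPED ESCAPED ESCAPED ESCAPED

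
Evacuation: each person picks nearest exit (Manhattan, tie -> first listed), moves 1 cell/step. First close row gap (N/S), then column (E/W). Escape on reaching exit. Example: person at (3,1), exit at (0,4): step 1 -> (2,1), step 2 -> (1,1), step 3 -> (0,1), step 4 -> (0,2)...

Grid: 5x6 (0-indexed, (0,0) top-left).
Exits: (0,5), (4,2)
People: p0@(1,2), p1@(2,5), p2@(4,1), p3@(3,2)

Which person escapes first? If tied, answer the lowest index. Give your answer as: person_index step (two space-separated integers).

Answer: 2 1

Derivation:
Step 1: p0:(1,2)->(2,2) | p1:(2,5)->(1,5) | p2:(4,1)->(4,2)->EXIT | p3:(3,2)->(4,2)->EXIT
Step 2: p0:(2,2)->(3,2) | p1:(1,5)->(0,5)->EXIT | p2:escaped | p3:escaped
Step 3: p0:(3,2)->(4,2)->EXIT | p1:escaped | p2:escaped | p3:escaped
Exit steps: [3, 2, 1, 1]
First to escape: p2 at step 1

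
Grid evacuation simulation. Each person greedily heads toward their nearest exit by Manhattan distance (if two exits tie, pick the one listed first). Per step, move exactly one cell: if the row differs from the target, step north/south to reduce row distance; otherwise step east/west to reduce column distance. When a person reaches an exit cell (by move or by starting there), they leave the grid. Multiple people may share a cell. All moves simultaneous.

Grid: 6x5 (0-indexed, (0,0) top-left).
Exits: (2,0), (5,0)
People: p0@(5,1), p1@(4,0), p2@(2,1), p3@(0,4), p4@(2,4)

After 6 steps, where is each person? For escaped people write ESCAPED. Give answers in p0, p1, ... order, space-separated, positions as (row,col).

Step 1: p0:(5,1)->(5,0)->EXIT | p1:(4,0)->(5,0)->EXIT | p2:(2,1)->(2,0)->EXIT | p3:(0,4)->(1,4) | p4:(2,4)->(2,3)
Step 2: p0:escaped | p1:escaped | p2:escaped | p3:(1,4)->(2,4) | p4:(2,3)->(2,2)
Step 3: p0:escaped | p1:escaped | p2:escaped | p3:(2,4)->(2,3) | p4:(2,2)->(2,1)
Step 4: p0:escaped | p1:escaped | p2:escaped | p3:(2,3)->(2,2) | p4:(2,1)->(2,0)->EXIT
Step 5: p0:escaped | p1:escaped | p2:escaped | p3:(2,2)->(2,1) | p4:escaped
Step 6: p0:escaped | p1:escaped | p2:escaped | p3:(2,1)->(2,0)->EXIT | p4:escaped

ESCAPED ESCAPED ESCAPED ESCAPED ESCAPED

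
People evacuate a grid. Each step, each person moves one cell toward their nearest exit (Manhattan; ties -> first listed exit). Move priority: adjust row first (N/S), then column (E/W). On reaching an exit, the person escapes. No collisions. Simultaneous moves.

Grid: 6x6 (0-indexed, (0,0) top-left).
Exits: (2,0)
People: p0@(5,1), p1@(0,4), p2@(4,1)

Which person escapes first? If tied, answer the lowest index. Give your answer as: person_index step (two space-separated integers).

Step 1: p0:(5,1)->(4,1) | p1:(0,4)->(1,4) | p2:(4,1)->(3,1)
Step 2: p0:(4,1)->(3,1) | p1:(1,4)->(2,4) | p2:(3,1)->(2,1)
Step 3: p0:(3,1)->(2,1) | p1:(2,4)->(2,3) | p2:(2,1)->(2,0)->EXIT
Step 4: p0:(2,1)->(2,0)->EXIT | p1:(2,3)->(2,2) | p2:escaped
Step 5: p0:escaped | p1:(2,2)->(2,1) | p2:escaped
Step 6: p0:escaped | p1:(2,1)->(2,0)->EXIT | p2:escaped
Exit steps: [4, 6, 3]
First to escape: p2 at step 3

Answer: 2 3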